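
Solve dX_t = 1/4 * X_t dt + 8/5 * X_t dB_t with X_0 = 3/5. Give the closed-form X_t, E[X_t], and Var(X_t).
X_t = 3/5 * exp((-103/100) t + (8/5) B_t); E[X_t] = 3*exp(t/4)/5; Var(X_t) = 9*(exp(64*t/25) - 1)*exp(t/2)/25

For GBM dX = mu X dt + sigma X dB with X_0 = x_0, apply Itô to Y = log X: dY = (mu - sigma^2/2) dt + sigma dB, so Y_t = log(x_0) + (mu - sigma^2/2) t + sigma B_t and hence X_t = x_0 * exp((mu - sigma^2/2) t + sigma B_t).
With mu = 1/4, sigma = 8/5, x_0 = 3/5, this gives:
  X_t = 3/5 * exp((-103/100) * t + (8/5) * B_t).
Since sigma*B_t ~ Normal(0, sigma^2 t), E[exp(sigma*B_t)] = exp(sigma^2 t / 2); so E[X_t] = x_0 * exp((mu - sigma^2/2) t) * exp(sigma^2 t / 2) = x_0 * exp(mu t) = 3*exp(t/4)/5.
Var(X_t) = E[X_t^2] - (E[X_t])^2 = x_0^2 * exp(2 mu t) * (exp(sigma^2 t) - 1) = 9*(exp(64*t/25) - 1)*exp(t/2)/25.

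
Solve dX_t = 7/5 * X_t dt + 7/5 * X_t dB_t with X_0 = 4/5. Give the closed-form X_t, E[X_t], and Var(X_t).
X_t = 4/5 * exp((21/50) t + (7/5) B_t); E[X_t] = 4*exp(7*t/5)/5; Var(X_t) = 16*(exp(49*t/25) - 1)*exp(14*t/5)/25

For GBM dX = mu X dt + sigma X dB with X_0 = x_0, apply Itô to Y = log X: dY = (mu - sigma^2/2) dt + sigma dB, so Y_t = log(x_0) + (mu - sigma^2/2) t + sigma B_t and hence X_t = x_0 * exp((mu - sigma^2/2) t + sigma B_t).
With mu = 7/5, sigma = 7/5, x_0 = 4/5, this gives:
  X_t = 4/5 * exp((21/50) * t + (7/5) * B_t).
Since sigma*B_t ~ Normal(0, sigma^2 t), E[exp(sigma*B_t)] = exp(sigma^2 t / 2); so E[X_t] = x_0 * exp((mu - sigma^2/2) t) * exp(sigma^2 t / 2) = x_0 * exp(mu t) = 4*exp(7*t/5)/5.
Var(X_t) = E[X_t^2] - (E[X_t])^2 = x_0^2 * exp(2 mu t) * (exp(sigma^2 t) - 1) = 16*(exp(49*t/25) - 1)*exp(14*t/5)/25.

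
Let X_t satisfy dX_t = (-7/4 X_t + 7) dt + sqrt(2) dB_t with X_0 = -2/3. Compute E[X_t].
E[X_t] = 4 - 14*exp(-7*t/4)/3

Taking expectations and using E[dB_t] = 0, the mean m(t) = E[X_t] satisfies the ODE m'(t) = a m(t) + b with m(0) = x_0. With a = -7/4, b = 7, x_0 = -2/3, the solution is
  m(t) = x_0 * exp(a t) + (b/a) * (exp(a t) - 1)
       = (-2/3) * exp((-7/4) t) + (7/(-7/4)) * (exp((-7/4) t) - 1)
       = 4 - 14*exp(-7*t/4)/3.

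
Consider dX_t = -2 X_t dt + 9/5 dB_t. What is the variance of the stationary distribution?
lim Var(X_t) = 81/100

The OU SDE dX = -theta X dt + sigma dB admits the integrating factor exp(theta t): d(exp(theta t) X_t) = sigma exp(theta t) dB_t. Integrating from 0 to t gives X_t = x_0 * exp(-theta t) + sigma * int_0^t exp(-theta (t-s)) dB_s for any initial x_0. The Itô integral has variance (by the Itô isometry) sigma^2 * int_0^t exp(-2 theta (t - s)) ds = sigma^2 * (1 - exp(-2 theta t)) / (2 theta), independent of x_0.
With theta = 2, sigma = 9/5:
  Var(X_t) = (9/5)^2 * (1 - exp(-2*2 t)) / (2 * 2) = 81/100 - 81*exp(-4*t)/100.
As t -> infinity, exp(-2*2 t) -> 0, so the stationary variance is sigma^2 / (2 theta) = 81/100.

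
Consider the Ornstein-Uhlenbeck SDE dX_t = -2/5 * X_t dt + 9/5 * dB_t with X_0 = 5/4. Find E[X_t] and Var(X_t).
E[X_t] = 5*exp(-2*t/5)/4; Var(X_t) = 81/20 - 81*exp(-4*t/5)/20

The OU SDE dX = -theta X dt + sigma dB admits the integrating factor exp(theta t): d(exp(theta t) X_t) = sigma exp(theta t) dB_t. Integrating from 0 to t:
  X_t = x_0 * exp(-theta t) + sigma * int_0^t exp(-theta (t-s)) dB_s.
The Itô integral has mean 0 and (by the Itô isometry) variance sigma^2 * int_0^t exp(-2 theta (t - s)) ds = sigma^2 * (1 - exp(-2 theta t)) / (2 theta).
With theta = 2/5, sigma = 9/5, x_0 = 5/4:
  E[X_t] = 5/4 * exp(-2/5 t) = 5*exp(-2*t/5)/4
  Var(X_t) = (9/5)^2 * (1 - exp(-2*2/5 t)) / (2 * 2/5) = 81/20 - 81*exp(-4*t/5)/20.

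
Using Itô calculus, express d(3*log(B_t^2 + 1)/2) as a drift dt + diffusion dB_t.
d(3*log(B_t^2 + 1)/2) = (3*(1 - B_t^2)/(2*(B_t^2 + 1)^2)) dt + (3*B_t/(B_t^2 + 1)) dB_t

Itô's formula for f(B_t) gives d f(B_t) = f'(B_t) dB_t + (1/2) f''(B_t) dt. Compute derivatives of f(x) = 3*log(x^2 + 1)/2:
  f'(x)  = 3*x/(x^2 + 1)
  f''(x) = 3*(1 - x^2)/(x^2 + 1)^2
Substitute x = B_t and multiply the f'' term by 1/2:
  drift     = (1/2) * (3*(1 - x^2)/(x^2 + 1)^2) evaluated at B_t = 3*(1 - B_t^2)/(2*(B_t^2 + 1)^2)
  diffusion = (3*x/(x^2 + 1)) evaluated at B_t = 3*B_t/(B_t^2 + 1)
Therefore d(3*log(B_t^2 + 1)/2) = (3*(1 - B_t^2)/(2*(B_t^2 + 1)^2)) dt + (3*B_t/(B_t^2 + 1)) dB_t.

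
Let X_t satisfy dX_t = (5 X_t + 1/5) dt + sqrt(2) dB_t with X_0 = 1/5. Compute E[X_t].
E[X_t] = 6*exp(5*t)/25 - 1/25

Taking expectations and using E[dB_t] = 0, the mean m(t) = E[X_t] satisfies the ODE m'(t) = a m(t) + b with m(0) = x_0. With a = 5, b = 1/5, x_0 = 1/5, the solution is
  m(t) = x_0 * exp(a t) + (b/a) * (exp(a t) - 1)
       = (1/5) * exp(5 t) + ((1/5)/5) * (exp(5 t) - 1)
       = 6*exp(5*t)/25 - 1/25.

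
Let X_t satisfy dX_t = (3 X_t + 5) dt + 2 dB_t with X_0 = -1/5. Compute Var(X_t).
Var(X_t) = 2*exp(6*t)/3 - 2/3

The variance V(t) = Var(X_t) satisfies V'(t) = 2 a V(t) + c^2 with V(0) = 0 (drift coefficient is linear in X, diffusion is constant). With a = 3, c = 2, the solution is
  V(t) = (c^2 / (2 a)) * (exp(2 a t) - 1)
       = (2^2 / (2*3)) * (exp(6 t) - 1)
       = 2*exp(6*t)/3 - 2/3.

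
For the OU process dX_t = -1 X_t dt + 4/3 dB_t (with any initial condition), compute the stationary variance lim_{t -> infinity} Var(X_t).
lim Var(X_t) = 8/9

The OU SDE dX = -theta X dt + sigma dB admits the integrating factor exp(theta t): d(exp(theta t) X_t) = sigma exp(theta t) dB_t. Integrating from 0 to t gives X_t = x_0 * exp(-theta t) + sigma * int_0^t exp(-theta (t-s)) dB_s for any initial x_0. The Itô integral has variance (by the Itô isometry) sigma^2 * int_0^t exp(-2 theta (t - s)) ds = sigma^2 * (1 - exp(-2 theta t)) / (2 theta), independent of x_0.
With theta = 1, sigma = 4/3:
  Var(X_t) = (4/3)^2 * (1 - exp(-2*1 t)) / (2 * 1) = 8/9 - 8*exp(-2*t)/9.
As t -> infinity, exp(-2*1 t) -> 0, so the stationary variance is sigma^2 / (2 theta) = 8/9.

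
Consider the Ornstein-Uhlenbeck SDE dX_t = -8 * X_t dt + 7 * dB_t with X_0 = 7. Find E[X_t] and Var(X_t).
E[X_t] = 7*exp(-8*t); Var(X_t) = 49/16 - 49*exp(-16*t)/16

The OU SDE dX = -theta X dt + sigma dB admits the integrating factor exp(theta t): d(exp(theta t) X_t) = sigma exp(theta t) dB_t. Integrating from 0 to t:
  X_t = x_0 * exp(-theta t) + sigma * int_0^t exp(-theta (t-s)) dB_s.
The Itô integral has mean 0 and (by the Itô isometry) variance sigma^2 * int_0^t exp(-2 theta (t - s)) ds = sigma^2 * (1 - exp(-2 theta t)) / (2 theta).
With theta = 8, sigma = 7, x_0 = 7:
  E[X_t] = 7 * exp(-8 t) = 7*exp(-8*t)
  Var(X_t) = (7)^2 * (1 - exp(-2*8 t)) / (2 * 8) = 49/16 - 49*exp(-16*t)/16.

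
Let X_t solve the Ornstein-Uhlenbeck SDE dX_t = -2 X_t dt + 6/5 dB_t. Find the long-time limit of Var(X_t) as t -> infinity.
lim Var(X_t) = 9/25

The OU SDE dX = -theta X dt + sigma dB admits the integrating factor exp(theta t): d(exp(theta t) X_t) = sigma exp(theta t) dB_t. Integrating from 0 to t gives X_t = x_0 * exp(-theta t) + sigma * int_0^t exp(-theta (t-s)) dB_s for any initial x_0. The Itô integral has variance (by the Itô isometry) sigma^2 * int_0^t exp(-2 theta (t - s)) ds = sigma^2 * (1 - exp(-2 theta t)) / (2 theta), independent of x_0.
With theta = 2, sigma = 6/5:
  Var(X_t) = (6/5)^2 * (1 - exp(-2*2 t)) / (2 * 2) = 9/25 - 9*exp(-4*t)/25.
As t -> infinity, exp(-2*2 t) -> 0, so the stationary variance is sigma^2 / (2 theta) = 9/25.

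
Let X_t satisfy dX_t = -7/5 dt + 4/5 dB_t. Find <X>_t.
<X>_t = 16*t/25

For an Itô process dX_t = a(t) dt + b(t) dB_t, the quadratic variation is <X>_t = int_0^t b(s)^2 ds (the drift term does not contribute). Here b(s) = 4/5, so
  b(s)^2 = 16/25.
Integrating from 0 to t:
  <X>_t = int_0^t (16/25) ds = 16*t/25.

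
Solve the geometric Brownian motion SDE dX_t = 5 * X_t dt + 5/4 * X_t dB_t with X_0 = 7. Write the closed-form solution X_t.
X_t = 7 * exp((135/32) * t + (5/4) * B_t)

For GBM dX = mu X dt + sigma X dB with X_0 = x_0, apply Itô to Y = log X: dY = (mu - sigma^2/2) dt + sigma dB, so Y_t = log(x_0) + (mu - sigma^2/2) t + sigma B_t and hence X_t = x_0 * exp((mu - sigma^2/2) t + sigma B_t).
With mu = 5, sigma = 5/4, x_0 = 7, this gives:
  X_t = 7 * exp((135/32) * t + (5/4) * B_t).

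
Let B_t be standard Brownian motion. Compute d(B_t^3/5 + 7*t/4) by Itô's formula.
d(B_t^3/5 + 7*t/4) = (3*B_t/5 + 7/4) dt + (3*B_t^2/5) dB_t

Itô's formula for f(t, x): d f(t, B_t) = (f_t + (1/2) f_xx) dt + f_x dB_t. Compute partials of f(t, x) = 7*t/4 + x^3/5:
  f_t(t,x)  = 7/4
  f_x(t,x)  = 3*x^2/5
  f_xx(t,x) = 6*x/5
Assemble drift = f_t + (1/2) f_xx = 3*x/5 + 7/4 and diffusion = f_x = 3*x^2/5. Substituting x = B_t:
  d(B_t^3/5 + 7*t/4) = (3*B_t/5 + 7/4) dt + (3*B_t^2/5) dB_t.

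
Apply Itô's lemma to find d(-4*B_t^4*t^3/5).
d(-4*B_t^4*t^3/5) = (12*B_t^2*t^2*(-B_t^2 - 2*t)/5) dt + (-16*B_t^3*t^3/5) dB_t

Itô's formula for f(t, x): d f(t, B_t) = (f_t + (1/2) f_xx) dt + f_x dB_t. Compute partials of f(t, x) = -4*t^3*x^4/5:
  f_t(t,x)  = -12*t^2*x^4/5
  f_x(t,x)  = -16*t^3*x^3/5
  f_xx(t,x) = -48*t^3*x^2/5
Assemble drift = f_t + (1/2) f_xx = 12*t^2*x^2*(-2*t - x^2)/5 and diffusion = f_x = -16*t^3*x^3/5. Substituting x = B_t:
  d(-4*B_t^4*t^3/5) = (12*B_t^2*t^2*(-B_t^2 - 2*t)/5) dt + (-16*B_t^3*t^3/5) dB_t.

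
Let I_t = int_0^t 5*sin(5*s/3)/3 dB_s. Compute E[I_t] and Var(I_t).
E[I_t] = 0; Var(I_t) = 25*t/18 - 5*sin(10*t/3)/12

The Itô integral of a deterministic integrand f(s) has mean 0 because each increment f(s) * (B_{s+ds} - B_s) has mean 0. By the Itô isometry:
  Var( int_0^t f(s) dB_s ) = E[ (int_0^t f(s) dB_s)^2 ] = int_0^t f(s)^2 ds.
Here f(s) = 5*sin(5*s/3)/3, so f(s)^2 = 25*sin(5*s/3)^2/9. Integrate:
  int_0^t (25*sin(5*s/3)^2/9) ds = 25*t/18 - 5*sin(10*t/3)/12.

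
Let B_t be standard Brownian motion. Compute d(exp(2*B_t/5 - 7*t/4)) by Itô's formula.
d(exp(2*B_t/5 - 7*t/4)) = (-167*exp(2*B_t/5 - 7*t/4)/100) dt + (2*exp(2*B_t/5 - 7*t/4)/5) dB_t

Itô's formula for f(t, x): d f(t, B_t) = (f_t + (1/2) f_xx) dt + f_x dB_t. Compute partials of f(t, x) = exp(-7*t/4 + 2*x/5):
  f_t(t,x)  = -7*exp(-7*t/4 + 2*x/5)/4
  f_x(t,x)  = 2*exp(-7*t/4 + 2*x/5)/5
  f_xx(t,x) = 4*exp(-7*t/4 + 2*x/5)/25
Assemble drift = f_t + (1/2) f_xx = -167*exp(-7*t/4 + 2*x/5)/100 and diffusion = f_x = 2*exp(-7*t/4 + 2*x/5)/5. Substituting x = B_t:
  d(exp(2*B_t/5 - 7*t/4)) = (-167*exp(2*B_t/5 - 7*t/4)/100) dt + (2*exp(2*B_t/5 - 7*t/4)/5) dB_t.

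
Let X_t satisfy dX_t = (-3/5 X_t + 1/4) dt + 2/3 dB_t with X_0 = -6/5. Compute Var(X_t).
Var(X_t) = 10/27 - 10*exp(-6*t/5)/27

The variance V(t) = Var(X_t) satisfies V'(t) = 2 a V(t) + c^2 with V(0) = 0 (drift coefficient is linear in X, diffusion is constant). With a = -3/5, c = 2/3, the solution is
  V(t) = (c^2 / (2 a)) * (exp(2 a t) - 1)
       = ((2/3)^2 / (2*(-3/5))) * (exp((-6/5) t) - 1)
       = 10/27 - 10*exp(-6*t/5)/27.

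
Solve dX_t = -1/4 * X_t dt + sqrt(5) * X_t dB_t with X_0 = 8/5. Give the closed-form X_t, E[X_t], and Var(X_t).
X_t = 8/5 * exp((-11/4) t + (sqrt(5)) B_t); E[X_t] = 8*exp(-t/4)/5; Var(X_t) = (64*exp(5*t) - 64)*exp(-t/2)/25

For GBM dX = mu X dt + sigma X dB with X_0 = x_0, apply Itô to Y = log X: dY = (mu - sigma^2/2) dt + sigma dB, so Y_t = log(x_0) + (mu - sigma^2/2) t + sigma B_t and hence X_t = x_0 * exp((mu - sigma^2/2) t + sigma B_t).
With mu = -1/4, sigma = sqrt(5), x_0 = 8/5, this gives:
  X_t = 8/5 * exp((-11/4) * t + (sqrt(5)) * B_t).
Since sigma*B_t ~ Normal(0, sigma^2 t), E[exp(sigma*B_t)] = exp(sigma^2 t / 2); so E[X_t] = x_0 * exp((mu - sigma^2/2) t) * exp(sigma^2 t / 2) = x_0 * exp(mu t) = 8*exp(-t/4)/5.
Var(X_t) = E[X_t^2] - (E[X_t])^2 = x_0^2 * exp(2 mu t) * (exp(sigma^2 t) - 1) = (64*exp(5*t) - 64)*exp(-t/2)/25.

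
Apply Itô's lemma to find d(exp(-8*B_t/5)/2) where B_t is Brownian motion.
d(exp(-8*B_t/5)/2) = (16*exp(-8*B_t/5)/25) dt + (-4*exp(-8*B_t/5)/5) dB_t

Itô's formula for f(B_t) gives d f(B_t) = f'(B_t) dB_t + (1/2) f''(B_t) dt. Compute derivatives of f(x) = exp(-8*x/5)/2:
  f'(x)  = -4*exp(-8*x/5)/5
  f''(x) = 32*exp(-8*x/5)/25
Substitute x = B_t and multiply the f'' term by 1/2:
  drift     = (1/2) * (32*exp(-8*x/5)/25) evaluated at B_t = 16*exp(-8*B_t/5)/25
  diffusion = (-4*exp(-8*x/5)/5) evaluated at B_t = -4*exp(-8*B_t/5)/5
Therefore d(exp(-8*B_t/5)/2) = (16*exp(-8*B_t/5)/25) dt + (-4*exp(-8*B_t/5)/5) dB_t.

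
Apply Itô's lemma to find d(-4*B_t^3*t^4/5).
d(-4*B_t^3*t^4/5) = (4*B_t*t^3*(-4*B_t^2 - 3*t)/5) dt + (-12*B_t^2*t^4/5) dB_t

Itô's formula for f(t, x): d f(t, B_t) = (f_t + (1/2) f_xx) dt + f_x dB_t. Compute partials of f(t, x) = -4*t^4*x^3/5:
  f_t(t,x)  = -16*t^3*x^3/5
  f_x(t,x)  = -12*t^4*x^2/5
  f_xx(t,x) = -24*t^4*x/5
Assemble drift = f_t + (1/2) f_xx = 4*t^3*x*(-3*t - 4*x^2)/5 and diffusion = f_x = -12*t^4*x^2/5. Substituting x = B_t:
  d(-4*B_t^3*t^4/5) = (4*B_t*t^3*(-4*B_t^2 - 3*t)/5) dt + (-12*B_t^2*t^4/5) dB_t.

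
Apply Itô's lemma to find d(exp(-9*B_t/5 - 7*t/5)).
d(exp(-9*B_t/5 - 7*t/5)) = (11*exp(-9*B_t/5 - 7*t/5)/50) dt + (-9*exp(-9*B_t/5 - 7*t/5)/5) dB_t

Itô's formula for f(t, x): d f(t, B_t) = (f_t + (1/2) f_xx) dt + f_x dB_t. Compute partials of f(t, x) = exp(-7*t/5 - 9*x/5):
  f_t(t,x)  = -7*exp(-7*t/5 - 9*x/5)/5
  f_x(t,x)  = -9*exp(-7*t/5 - 9*x/5)/5
  f_xx(t,x) = 81*exp(-7*t/5 - 9*x/5)/25
Assemble drift = f_t + (1/2) f_xx = 11*exp(-7*t/5 - 9*x/5)/50 and diffusion = f_x = -9*exp(-7*t/5 - 9*x/5)/5. Substituting x = B_t:
  d(exp(-9*B_t/5 - 7*t/5)) = (11*exp(-9*B_t/5 - 7*t/5)/50) dt + (-9*exp(-9*B_t/5 - 7*t/5)/5) dB_t.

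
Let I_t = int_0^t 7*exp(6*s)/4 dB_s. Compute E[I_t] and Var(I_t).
E[I_t] = 0; Var(I_t) = 49*exp(12*t)/192 - 49/192

The Itô integral of a deterministic integrand f(s) has mean 0 because each increment f(s) * (B_{s+ds} - B_s) has mean 0. By the Itô isometry:
  Var( int_0^t f(s) dB_s ) = E[ (int_0^t f(s) dB_s)^2 ] = int_0^t f(s)^2 ds.
Here f(s) = 7*exp(6*s)/4, so f(s)^2 = 49*exp(12*s)/16. Integrate:
  int_0^t (49*exp(12*s)/16) ds = 49*exp(12*t)/192 - 49/192.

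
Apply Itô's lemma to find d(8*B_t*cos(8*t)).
d(8*B_t*cos(8*t)) = (-64*B_t*sin(8*t)) dt + (8*cos(8*t)) dB_t

Itô's formula for f(t, x): d f(t, B_t) = (f_t + (1/2) f_xx) dt + f_x dB_t. Compute partials of f(t, x) = 8*x*cos(8*t):
  f_t(t,x)  = -64*x*sin(8*t)
  f_x(t,x)  = 8*cos(8*t)
  f_xx(t,x) = 0
Assemble drift = f_t + (1/2) f_xx = -64*x*sin(8*t) and diffusion = f_x = 8*cos(8*t). Substituting x = B_t:
  d(8*B_t*cos(8*t)) = (-64*B_t*sin(8*t)) dt + (8*cos(8*t)) dB_t.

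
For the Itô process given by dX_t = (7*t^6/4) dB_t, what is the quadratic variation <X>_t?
<X>_t = 49*t^13/208

For an Itô process dX_t = a(t) dt + b(t) dB_t, the quadratic variation is <X>_t = int_0^t b(s)^2 ds (the drift term does not contribute). Here b(s) = 7*s^6/4, so
  b(s)^2 = 49*s^12/16.
Integrating from 0 to t:
  <X>_t = int_0^t (49*s^12/16) ds = 49*t^13/208.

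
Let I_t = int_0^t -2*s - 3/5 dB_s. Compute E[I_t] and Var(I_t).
E[I_t] = 0; Var(I_t) = t*(100*t^2 + 90*t + 27)/75

The Itô integral of a deterministic integrand f(s) has mean 0 because each increment f(s) * (B_{s+ds} - B_s) has mean 0. By the Itô isometry:
  Var( int_0^t f(s) dB_s ) = E[ (int_0^t f(s) dB_s)^2 ] = int_0^t f(s)^2 ds.
Here f(s) = -2*s - 3/5, so f(s)^2 = (10*s + 3)^2/25. Integrate:
  int_0^t ((10*s + 3)^2/25) ds = t*(100*t^2 + 90*t + 27)/75.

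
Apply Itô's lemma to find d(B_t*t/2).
d(B_t*t/2) = (B_t/2) dt + (t/2) dB_t

Itô's formula for f(t, x): d f(t, B_t) = (f_t + (1/2) f_xx) dt + f_x dB_t. Compute partials of f(t, x) = t*x/2:
  f_t(t,x)  = x/2
  f_x(t,x)  = t/2
  f_xx(t,x) = 0
Assemble drift = f_t + (1/2) f_xx = x/2 and diffusion = f_x = t/2. Substituting x = B_t:
  d(B_t*t/2) = (B_t/2) dt + (t/2) dB_t.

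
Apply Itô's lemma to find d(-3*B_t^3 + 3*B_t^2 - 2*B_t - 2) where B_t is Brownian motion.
d(-3*B_t^3 + 3*B_t^2 - 2*B_t - 2) = (3 - 9*B_t) dt + (-9*B_t^2 + 6*B_t - 2) dB_t

Itô's formula for f(B_t) gives d f(B_t) = f'(B_t) dB_t + (1/2) f''(B_t) dt. Compute derivatives of f(x) = -3*x^3 + 3*x^2 - 2*x - 2:
  f'(x)  = -9*x^2 + 6*x - 2
  f''(x) = 6 - 18*x
Substitute x = B_t and multiply the f'' term by 1/2:
  drift     = (1/2) * (6 - 18*x) evaluated at B_t = 3 - 9*B_t
  diffusion = (-9*x^2 + 6*x - 2) evaluated at B_t = -9*B_t^2 + 6*B_t - 2
Therefore d(-3*B_t^3 + 3*B_t^2 - 2*B_t - 2) = (3 - 9*B_t) dt + (-9*B_t^2 + 6*B_t - 2) dB_t.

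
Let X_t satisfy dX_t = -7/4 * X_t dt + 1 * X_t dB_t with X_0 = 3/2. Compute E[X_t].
E[X_t] = 3*exp(-7*t/4)/2

For GBM dX = mu X dt + sigma X dB with X_0 = x_0, apply Itô to Y = log X: dY = (mu - sigma^2/2) dt + sigma dB, so Y_t = log(x_0) + (mu - sigma^2/2) t + sigma B_t and hence X_t = x_0 * exp((mu - sigma^2/2) t + sigma B_t).
With mu = -7/4, sigma = 1, x_0 = 3/2, this gives:
  X_t = 3/2 * exp((-9/4) * t + (1) * B_t).
Since sigma*B_t ~ Normal(0, sigma^2 t), E[exp(sigma*B_t)] = exp(sigma^2 t / 2); so E[X_t] = x_0 * exp((mu - sigma^2/2) t) * exp(sigma^2 t / 2) = x_0 * exp(mu t) = 3*exp(-7*t/4)/2.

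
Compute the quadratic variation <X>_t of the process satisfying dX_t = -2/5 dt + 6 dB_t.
<X>_t = 36*t

For an Itô process dX_t = a(t) dt + b(t) dB_t, the quadratic variation is <X>_t = int_0^t b(s)^2 ds (the drift term does not contribute). Here b(s) = 6, so
  b(s)^2 = 36.
Integrating from 0 to t:
  <X>_t = int_0^t (36) ds = 36*t.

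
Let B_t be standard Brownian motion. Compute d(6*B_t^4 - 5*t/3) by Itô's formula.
d(6*B_t^4 - 5*t/3) = (36*B_t^2 - 5/3) dt + (24*B_t^3) dB_t

Itô's formula for f(t, x): d f(t, B_t) = (f_t + (1/2) f_xx) dt + f_x dB_t. Compute partials of f(t, x) = -5*t/3 + 6*x^4:
  f_t(t,x)  = -5/3
  f_x(t,x)  = 24*x^3
  f_xx(t,x) = 72*x^2
Assemble drift = f_t + (1/2) f_xx = 36*x^2 - 5/3 and diffusion = f_x = 24*x^3. Substituting x = B_t:
  d(6*B_t^4 - 5*t/3) = (36*B_t^2 - 5/3) dt + (24*B_t^3) dB_t.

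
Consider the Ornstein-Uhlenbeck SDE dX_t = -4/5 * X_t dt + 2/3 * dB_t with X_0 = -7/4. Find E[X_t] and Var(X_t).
E[X_t] = -7*exp(-4*t/5)/4; Var(X_t) = 5/18 - 5*exp(-8*t/5)/18

The OU SDE dX = -theta X dt + sigma dB admits the integrating factor exp(theta t): d(exp(theta t) X_t) = sigma exp(theta t) dB_t. Integrating from 0 to t:
  X_t = x_0 * exp(-theta t) + sigma * int_0^t exp(-theta (t-s)) dB_s.
The Itô integral has mean 0 and (by the Itô isometry) variance sigma^2 * int_0^t exp(-2 theta (t - s)) ds = sigma^2 * (1 - exp(-2 theta t)) / (2 theta).
With theta = 4/5, sigma = 2/3, x_0 = -7/4:
  E[X_t] = -7/4 * exp(-4/5 t) = -7*exp(-4*t/5)/4
  Var(X_t) = (2/3)^2 * (1 - exp(-2*4/5 t)) / (2 * 4/5) = 5/18 - 5*exp(-8*t/5)/18.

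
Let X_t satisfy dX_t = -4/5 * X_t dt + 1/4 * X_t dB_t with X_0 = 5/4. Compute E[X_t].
E[X_t] = 5*exp(-4*t/5)/4

For GBM dX = mu X dt + sigma X dB with X_0 = x_0, apply Itô to Y = log X: dY = (mu - sigma^2/2) dt + sigma dB, so Y_t = log(x_0) + (mu - sigma^2/2) t + sigma B_t and hence X_t = x_0 * exp((mu - sigma^2/2) t + sigma B_t).
With mu = -4/5, sigma = 1/4, x_0 = 5/4, this gives:
  X_t = 5/4 * exp((-133/160) * t + (1/4) * B_t).
Since sigma*B_t ~ Normal(0, sigma^2 t), E[exp(sigma*B_t)] = exp(sigma^2 t / 2); so E[X_t] = x_0 * exp((mu - sigma^2/2) t) * exp(sigma^2 t / 2) = x_0 * exp(mu t) = 5*exp(-4*t/5)/4.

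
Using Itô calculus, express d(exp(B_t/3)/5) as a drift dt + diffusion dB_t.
d(exp(B_t/3)/5) = (exp(B_t/3)/90) dt + (exp(B_t/3)/15) dB_t

Itô's formula for f(B_t) gives d f(B_t) = f'(B_t) dB_t + (1/2) f''(B_t) dt. Compute derivatives of f(x) = exp(x/3)/5:
  f'(x)  = exp(x/3)/15
  f''(x) = exp(x/3)/45
Substitute x = B_t and multiply the f'' term by 1/2:
  drift     = (1/2) * (exp(x/3)/45) evaluated at B_t = exp(B_t/3)/90
  diffusion = (exp(x/3)/15) evaluated at B_t = exp(B_t/3)/15
Therefore d(exp(B_t/3)/5) = (exp(B_t/3)/90) dt + (exp(B_t/3)/15) dB_t.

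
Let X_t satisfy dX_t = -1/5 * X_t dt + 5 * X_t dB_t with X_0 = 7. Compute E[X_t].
E[X_t] = 7*exp(-t/5)

For GBM dX = mu X dt + sigma X dB with X_0 = x_0, apply Itô to Y = log X: dY = (mu - sigma^2/2) dt + sigma dB, so Y_t = log(x_0) + (mu - sigma^2/2) t + sigma B_t and hence X_t = x_0 * exp((mu - sigma^2/2) t + sigma B_t).
With mu = -1/5, sigma = 5, x_0 = 7, this gives:
  X_t = 7 * exp((-127/10) * t + (5) * B_t).
Since sigma*B_t ~ Normal(0, sigma^2 t), E[exp(sigma*B_t)] = exp(sigma^2 t / 2); so E[X_t] = x_0 * exp((mu - sigma^2/2) t) * exp(sigma^2 t / 2) = x_0 * exp(mu t) = 7*exp(-t/5).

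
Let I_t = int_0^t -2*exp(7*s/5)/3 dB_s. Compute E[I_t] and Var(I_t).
E[I_t] = 0; Var(I_t) = 10*exp(14*t/5)/63 - 10/63

The Itô integral of a deterministic integrand f(s) has mean 0 because each increment f(s) * (B_{s+ds} - B_s) has mean 0. By the Itô isometry:
  Var( int_0^t f(s) dB_s ) = E[ (int_0^t f(s) dB_s)^2 ] = int_0^t f(s)^2 ds.
Here f(s) = -2*exp(7*s/5)/3, so f(s)^2 = 4*exp(14*s/5)/9. Integrate:
  int_0^t (4*exp(14*s/5)/9) ds = 10*exp(14*t/5)/63 - 10/63.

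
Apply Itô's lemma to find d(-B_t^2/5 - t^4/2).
d(-B_t^2/5 - t^4/2) = (-2*t^3 - 1/5) dt + (-2*B_t/5) dB_t

Itô's formula for f(t, x): d f(t, B_t) = (f_t + (1/2) f_xx) dt + f_x dB_t. Compute partials of f(t, x) = -t^4/2 - x^2/5:
  f_t(t,x)  = -2*t^3
  f_x(t,x)  = -2*x/5
  f_xx(t,x) = -2/5
Assemble drift = f_t + (1/2) f_xx = -2*t^3 - 1/5 and diffusion = f_x = -2*x/5. Substituting x = B_t:
  d(-B_t^2/5 - t^4/2) = (-2*t^3 - 1/5) dt + (-2*B_t/5) dB_t.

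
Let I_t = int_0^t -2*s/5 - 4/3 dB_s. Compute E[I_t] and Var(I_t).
E[I_t] = 0; Var(I_t) = 4*t*(3*t^2 + 30*t + 100)/225

The Itô integral of a deterministic integrand f(s) has mean 0 because each increment f(s) * (B_{s+ds} - B_s) has mean 0. By the Itô isometry:
  Var( int_0^t f(s) dB_s ) = E[ (int_0^t f(s) dB_s)^2 ] = int_0^t f(s)^2 ds.
Here f(s) = -2*s/5 - 4/3, so f(s)^2 = 4*(3*s + 10)^2/225. Integrate:
  int_0^t (4*(3*s + 10)^2/225) ds = 4*t*(3*t^2 + 30*t + 100)/225.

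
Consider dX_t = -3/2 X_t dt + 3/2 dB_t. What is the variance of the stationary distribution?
lim Var(X_t) = 3/4

The OU SDE dX = -theta X dt + sigma dB admits the integrating factor exp(theta t): d(exp(theta t) X_t) = sigma exp(theta t) dB_t. Integrating from 0 to t gives X_t = x_0 * exp(-theta t) + sigma * int_0^t exp(-theta (t-s)) dB_s for any initial x_0. The Itô integral has variance (by the Itô isometry) sigma^2 * int_0^t exp(-2 theta (t - s)) ds = sigma^2 * (1 - exp(-2 theta t)) / (2 theta), independent of x_0.
With theta = 3/2, sigma = 3/2:
  Var(X_t) = (3/2)^2 * (1 - exp(-2*3/2 t)) / (2 * 3/2) = 3/4 - 3*exp(-3*t)/4.
As t -> infinity, exp(-2*3/2 t) -> 0, so the stationary variance is sigma^2 / (2 theta) = 3/4.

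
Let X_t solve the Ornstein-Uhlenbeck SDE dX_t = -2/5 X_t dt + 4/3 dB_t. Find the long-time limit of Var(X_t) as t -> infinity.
lim Var(X_t) = 20/9

The OU SDE dX = -theta X dt + sigma dB admits the integrating factor exp(theta t): d(exp(theta t) X_t) = sigma exp(theta t) dB_t. Integrating from 0 to t gives X_t = x_0 * exp(-theta t) + sigma * int_0^t exp(-theta (t-s)) dB_s for any initial x_0. The Itô integral has variance (by the Itô isometry) sigma^2 * int_0^t exp(-2 theta (t - s)) ds = sigma^2 * (1 - exp(-2 theta t)) / (2 theta), independent of x_0.
With theta = 2/5, sigma = 4/3:
  Var(X_t) = (4/3)^2 * (1 - exp(-2*2/5 t)) / (2 * 2/5) = 20/9 - 20*exp(-4*t/5)/9.
As t -> infinity, exp(-2*2/5 t) -> 0, so the stationary variance is sigma^2 / (2 theta) = 20/9.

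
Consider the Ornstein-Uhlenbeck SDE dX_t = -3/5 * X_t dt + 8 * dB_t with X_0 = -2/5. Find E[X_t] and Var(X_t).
E[X_t] = -2*exp(-3*t/5)/5; Var(X_t) = 160/3 - 160*exp(-6*t/5)/3

The OU SDE dX = -theta X dt + sigma dB admits the integrating factor exp(theta t): d(exp(theta t) X_t) = sigma exp(theta t) dB_t. Integrating from 0 to t:
  X_t = x_0 * exp(-theta t) + sigma * int_0^t exp(-theta (t-s)) dB_s.
The Itô integral has mean 0 and (by the Itô isometry) variance sigma^2 * int_0^t exp(-2 theta (t - s)) ds = sigma^2 * (1 - exp(-2 theta t)) / (2 theta).
With theta = 3/5, sigma = 8, x_0 = -2/5:
  E[X_t] = -2/5 * exp(-3/5 t) = -2*exp(-3*t/5)/5
  Var(X_t) = (8)^2 * (1 - exp(-2*3/5 t)) / (2 * 3/5) = 160/3 - 160*exp(-6*t/5)/3.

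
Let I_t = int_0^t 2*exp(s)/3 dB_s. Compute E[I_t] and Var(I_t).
E[I_t] = 0; Var(I_t) = 2*exp(2*t)/9 - 2/9

The Itô integral of a deterministic integrand f(s) has mean 0 because each increment f(s) * (B_{s+ds} - B_s) has mean 0. By the Itô isometry:
  Var( int_0^t f(s) dB_s ) = E[ (int_0^t f(s) dB_s)^2 ] = int_0^t f(s)^2 ds.
Here f(s) = 2*exp(s)/3, so f(s)^2 = 4*exp(2*s)/9. Integrate:
  int_0^t (4*exp(2*s)/9) ds = 2*exp(2*t)/9 - 2/9.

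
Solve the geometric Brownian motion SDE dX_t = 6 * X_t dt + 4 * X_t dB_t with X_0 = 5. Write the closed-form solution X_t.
X_t = 5 * exp((-2) * t + (4) * B_t)

For GBM dX = mu X dt + sigma X dB with X_0 = x_0, apply Itô to Y = log X: dY = (mu - sigma^2/2) dt + sigma dB, so Y_t = log(x_0) + (mu - sigma^2/2) t + sigma B_t and hence X_t = x_0 * exp((mu - sigma^2/2) t + sigma B_t).
With mu = 6, sigma = 4, x_0 = 5, this gives:
  X_t = 5 * exp((-2) * t + (4) * B_t).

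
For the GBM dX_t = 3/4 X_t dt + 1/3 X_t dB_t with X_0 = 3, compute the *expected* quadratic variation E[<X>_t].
E[<X>_t] = 18*exp(29*t/18)/29 - 18/29

<X>_t = int_0^t ((1/3) * X_s)^2 ds. Taking expectation inside the integral: E[<X>_t] = (1/3)^2 * int_0^t E[X_s^2] ds. For GBM, E[X_s^2] = x_0^2 * exp((2 mu + sigma^2) s). Integrating:
  E[<X>_t] = (1/3)^2 * 3^2 * (exp((2*(3/4) + (1/3)^2) t) - 1) / (2*(3/4) + (1/3)^2)
           = (1/3)^2 * 3^2 * (exp((29/18) t) - 1) / (29/18) = 18*exp(29*t/18)/29 - 18/29.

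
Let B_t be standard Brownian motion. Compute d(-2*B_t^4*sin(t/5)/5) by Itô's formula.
d(-2*B_t^4*sin(t/5)/5) = (-2*B_t^2*(B_t^2*cos(t/5) + 30*sin(t/5))/25) dt + (-8*B_t^3*sin(t/5)/5) dB_t

Itô's formula for f(t, x): d f(t, B_t) = (f_t + (1/2) f_xx) dt + f_x dB_t. Compute partials of f(t, x) = -2*x^4*sin(t/5)/5:
  f_t(t,x)  = -2*x^4*cos(t/5)/25
  f_x(t,x)  = -8*x^3*sin(t/5)/5
  f_xx(t,x) = -24*x^2*sin(t/5)/5
Assemble drift = f_t + (1/2) f_xx = -2*x^2*(x^2*cos(t/5) + 30*sin(t/5))/25 and diffusion = f_x = -8*x^3*sin(t/5)/5. Substituting x = B_t:
  d(-2*B_t^4*sin(t/5)/5) = (-2*B_t^2*(B_t^2*cos(t/5) + 30*sin(t/5))/25) dt + (-8*B_t^3*sin(t/5)/5) dB_t.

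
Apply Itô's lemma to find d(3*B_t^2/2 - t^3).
d(3*B_t^2/2 - t^3) = (3/2 - 3*t^2) dt + (3*B_t) dB_t

Itô's formula for f(t, x): d f(t, B_t) = (f_t + (1/2) f_xx) dt + f_x dB_t. Compute partials of f(t, x) = -t^3 + 3*x^2/2:
  f_t(t,x)  = -3*t^2
  f_x(t,x)  = 3*x
  f_xx(t,x) = 3
Assemble drift = f_t + (1/2) f_xx = 3/2 - 3*t^2 and diffusion = f_x = 3*x. Substituting x = B_t:
  d(3*B_t^2/2 - t^3) = (3/2 - 3*t^2) dt + (3*B_t) dB_t.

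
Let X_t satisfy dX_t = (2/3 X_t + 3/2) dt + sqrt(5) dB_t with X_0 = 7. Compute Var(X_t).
Var(X_t) = 15*exp(4*t/3)/4 - 15/4

The variance V(t) = Var(X_t) satisfies V'(t) = 2 a V(t) + c^2 with V(0) = 0 (drift coefficient is linear in X, diffusion is constant). With a = 2/3, c = sqrt(5), the solution is
  V(t) = (c^2 / (2 a)) * (exp(2 a t) - 1)
       = (sqrt(5)^2 / (2*(2/3))) * (exp((4/3) t) - 1)
       = 15*exp(4*t/3)/4 - 15/4.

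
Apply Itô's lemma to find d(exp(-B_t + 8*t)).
d(exp(-B_t + 8*t)) = (17*exp(-B_t + 8*t)/2) dt + (-exp(-B_t + 8*t)) dB_t

Itô's formula for f(t, x): d f(t, B_t) = (f_t + (1/2) f_xx) dt + f_x dB_t. Compute partials of f(t, x) = exp(8*t - x):
  f_t(t,x)  = 8*exp(8*t - x)
  f_x(t,x)  = -exp(8*t - x)
  f_xx(t,x) = exp(8*t - x)
Assemble drift = f_t + (1/2) f_xx = 17*exp(8*t - x)/2 and diffusion = f_x = -exp(8*t - x). Substituting x = B_t:
  d(exp(-B_t + 8*t)) = (17*exp(-B_t + 8*t)/2) dt + (-exp(-B_t + 8*t)) dB_t.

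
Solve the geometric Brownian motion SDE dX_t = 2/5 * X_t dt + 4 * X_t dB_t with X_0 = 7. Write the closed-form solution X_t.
X_t = 7 * exp((-38/5) * t + (4) * B_t)

For GBM dX = mu X dt + sigma X dB with X_0 = x_0, apply Itô to Y = log X: dY = (mu - sigma^2/2) dt + sigma dB, so Y_t = log(x_0) + (mu - sigma^2/2) t + sigma B_t and hence X_t = x_0 * exp((mu - sigma^2/2) t + sigma B_t).
With mu = 2/5, sigma = 4, x_0 = 7, this gives:
  X_t = 7 * exp((-38/5) * t + (4) * B_t).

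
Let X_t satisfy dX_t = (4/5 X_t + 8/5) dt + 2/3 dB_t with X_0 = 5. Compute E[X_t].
E[X_t] = 7*exp(4*t/5) - 2

Taking expectations and using E[dB_t] = 0, the mean m(t) = E[X_t] satisfies the ODE m'(t) = a m(t) + b with m(0) = x_0. With a = 4/5, b = 8/5, x_0 = 5, the solution is
  m(t) = x_0 * exp(a t) + (b/a) * (exp(a t) - 1)
       = 5 * exp((4/5) t) + ((8/5)/(4/5)) * (exp((4/5) t) - 1)
       = 7*exp(4*t/5) - 2.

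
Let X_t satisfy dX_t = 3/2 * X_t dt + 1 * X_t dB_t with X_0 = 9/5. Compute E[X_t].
E[X_t] = 9*exp(3*t/2)/5

For GBM dX = mu X dt + sigma X dB with X_0 = x_0, apply Itô to Y = log X: dY = (mu - sigma^2/2) dt + sigma dB, so Y_t = log(x_0) + (mu - sigma^2/2) t + sigma B_t and hence X_t = x_0 * exp((mu - sigma^2/2) t + sigma B_t).
With mu = 3/2, sigma = 1, x_0 = 9/5, this gives:
  X_t = 9/5 * exp((1) * t + (1) * B_t).
Since sigma*B_t ~ Normal(0, sigma^2 t), E[exp(sigma*B_t)] = exp(sigma^2 t / 2); so E[X_t] = x_0 * exp((mu - sigma^2/2) t) * exp(sigma^2 t / 2) = x_0 * exp(mu t) = 9*exp(3*t/2)/5.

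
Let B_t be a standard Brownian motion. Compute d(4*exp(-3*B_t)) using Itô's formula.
d(4*exp(-3*B_t)) = (18*exp(-3*B_t)) dt + (-12*exp(-3*B_t)) dB_t

Itô's formula for f(B_t) gives d f(B_t) = f'(B_t) dB_t + (1/2) f''(B_t) dt. Compute derivatives of f(x) = 4*exp(-3*x):
  f'(x)  = -12*exp(-3*x)
  f''(x) = 36*exp(-3*x)
Substitute x = B_t and multiply the f'' term by 1/2:
  drift     = (1/2) * (36*exp(-3*x)) evaluated at B_t = 18*exp(-3*B_t)
  diffusion = (-12*exp(-3*x)) evaluated at B_t = -12*exp(-3*B_t)
Therefore d(4*exp(-3*B_t)) = (18*exp(-3*B_t)) dt + (-12*exp(-3*B_t)) dB_t.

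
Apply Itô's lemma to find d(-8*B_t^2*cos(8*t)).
d(-8*B_t^2*cos(8*t)) = (64*B_t^2*sin(8*t) - 8*cos(8*t)) dt + (-16*B_t*cos(8*t)) dB_t

Itô's formula for f(t, x): d f(t, B_t) = (f_t + (1/2) f_xx) dt + f_x dB_t. Compute partials of f(t, x) = -8*x^2*cos(8*t):
  f_t(t,x)  = 64*x^2*sin(8*t)
  f_x(t,x)  = -16*x*cos(8*t)
  f_xx(t,x) = -16*cos(8*t)
Assemble drift = f_t + (1/2) f_xx = 64*x^2*sin(8*t) - 8*cos(8*t) and diffusion = f_x = -16*x*cos(8*t). Substituting x = B_t:
  d(-8*B_t^2*cos(8*t)) = (64*B_t^2*sin(8*t) - 8*cos(8*t)) dt + (-16*B_t*cos(8*t)) dB_t.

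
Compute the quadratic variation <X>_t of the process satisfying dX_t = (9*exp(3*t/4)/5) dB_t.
<X>_t = 54*exp(3*t/2)/25 - 54/25

For an Itô process dX_t = a(t) dt + b(t) dB_t, the quadratic variation is <X>_t = int_0^t b(s)^2 ds (the drift term does not contribute). Here b(s) = 9*exp(3*s/4)/5, so
  b(s)^2 = 81*exp(3*s/2)/25.
Integrating from 0 to t:
  <X>_t = int_0^t (81*exp(3*s/2)/25) ds = 54*exp(3*t/2)/25 - 54/25.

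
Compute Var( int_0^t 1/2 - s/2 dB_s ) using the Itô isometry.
Var = t*(t^2 - 3*t + 3)/12

The Itô integral of a deterministic integrand f(s) has mean 0 because each increment f(s) * (B_{s+ds} - B_s) has mean 0. By the Itô isometry:
  Var( int_0^t f(s) dB_s ) = E[ (int_0^t f(s) dB_s)^2 ] = int_0^t f(s)^2 ds.
Here f(s) = 1/2 - s/2, so f(s)^2 = (s - 1)^2/4. Integrate:
  int_0^t ((s - 1)^2/4) ds = t*(t^2 - 3*t + 3)/12.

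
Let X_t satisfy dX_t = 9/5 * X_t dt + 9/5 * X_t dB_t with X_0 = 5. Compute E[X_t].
E[X_t] = 5*exp(9*t/5)

For GBM dX = mu X dt + sigma X dB with X_0 = x_0, apply Itô to Y = log X: dY = (mu - sigma^2/2) dt + sigma dB, so Y_t = log(x_0) + (mu - sigma^2/2) t + sigma B_t and hence X_t = x_0 * exp((mu - sigma^2/2) t + sigma B_t).
With mu = 9/5, sigma = 9/5, x_0 = 5, this gives:
  X_t = 5 * exp((9/50) * t + (9/5) * B_t).
Since sigma*B_t ~ Normal(0, sigma^2 t), E[exp(sigma*B_t)] = exp(sigma^2 t / 2); so E[X_t] = x_0 * exp((mu - sigma^2/2) t) * exp(sigma^2 t / 2) = x_0 * exp(mu t) = 5*exp(9*t/5).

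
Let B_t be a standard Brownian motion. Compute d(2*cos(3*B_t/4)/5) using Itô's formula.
d(2*cos(3*B_t/4)/5) = (-9*cos(3*B_t/4)/80) dt + (-3*sin(3*B_t/4)/10) dB_t

Itô's formula for f(B_t) gives d f(B_t) = f'(B_t) dB_t + (1/2) f''(B_t) dt. Compute derivatives of f(x) = 2*cos(3*x/4)/5:
  f'(x)  = -3*sin(3*x/4)/10
  f''(x) = -9*cos(3*x/4)/40
Substitute x = B_t and multiply the f'' term by 1/2:
  drift     = (1/2) * (-9*cos(3*x/4)/40) evaluated at B_t = -9*cos(3*B_t/4)/80
  diffusion = (-3*sin(3*x/4)/10) evaluated at B_t = -3*sin(3*B_t/4)/10
Therefore d(2*cos(3*B_t/4)/5) = (-9*cos(3*B_t/4)/80) dt + (-3*sin(3*B_t/4)/10) dB_t.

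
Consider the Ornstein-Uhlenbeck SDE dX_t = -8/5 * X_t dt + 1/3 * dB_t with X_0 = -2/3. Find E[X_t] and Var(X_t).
E[X_t] = -2*exp(-8*t/5)/3; Var(X_t) = 5/144 - 5*exp(-16*t/5)/144

The OU SDE dX = -theta X dt + sigma dB admits the integrating factor exp(theta t): d(exp(theta t) X_t) = sigma exp(theta t) dB_t. Integrating from 0 to t:
  X_t = x_0 * exp(-theta t) + sigma * int_0^t exp(-theta (t-s)) dB_s.
The Itô integral has mean 0 and (by the Itô isometry) variance sigma^2 * int_0^t exp(-2 theta (t - s)) ds = sigma^2 * (1 - exp(-2 theta t)) / (2 theta).
With theta = 8/5, sigma = 1/3, x_0 = -2/3:
  E[X_t] = -2/3 * exp(-8/5 t) = -2*exp(-8*t/5)/3
  Var(X_t) = (1/3)^2 * (1 - exp(-2*8/5 t)) / (2 * 8/5) = 5/144 - 5*exp(-16*t/5)/144.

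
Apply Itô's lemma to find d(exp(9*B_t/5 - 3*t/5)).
d(exp(9*B_t/5 - 3*t/5)) = (51*exp(9*B_t/5 - 3*t/5)/50) dt + (9*exp(9*B_t/5 - 3*t/5)/5) dB_t

Itô's formula for f(t, x): d f(t, B_t) = (f_t + (1/2) f_xx) dt + f_x dB_t. Compute partials of f(t, x) = exp(-3*t/5 + 9*x/5):
  f_t(t,x)  = -3*exp(-3*t/5 + 9*x/5)/5
  f_x(t,x)  = 9*exp(-3*t/5 + 9*x/5)/5
  f_xx(t,x) = 81*exp(-3*t/5 + 9*x/5)/25
Assemble drift = f_t + (1/2) f_xx = 51*exp(-3*t/5 + 9*x/5)/50 and diffusion = f_x = 9*exp(-3*t/5 + 9*x/5)/5. Substituting x = B_t:
  d(exp(9*B_t/5 - 3*t/5)) = (51*exp(9*B_t/5 - 3*t/5)/50) dt + (9*exp(9*B_t/5 - 3*t/5)/5) dB_t.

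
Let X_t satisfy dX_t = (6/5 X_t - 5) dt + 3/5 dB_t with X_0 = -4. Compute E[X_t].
E[X_t] = 25/6 - 49*exp(6*t/5)/6

Taking expectations and using E[dB_t] = 0, the mean m(t) = E[X_t] satisfies the ODE m'(t) = a m(t) + b with m(0) = x_0. With a = 6/5, b = -5, x_0 = -4, the solution is
  m(t) = x_0 * exp(a t) + (b/a) * (exp(a t) - 1)
       = (-4) * exp((6/5) t) + ((-5)/(6/5)) * (exp((6/5) t) - 1)
       = 25/6 - 49*exp(6*t/5)/6.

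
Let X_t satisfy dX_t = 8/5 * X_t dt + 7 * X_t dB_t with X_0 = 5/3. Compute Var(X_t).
Var(X_t) = 25*(exp(49*t) - 1)*exp(16*t/5)/9

For GBM dX = mu X dt + sigma X dB with X_0 = x_0, apply Itô to Y = log X: dY = (mu - sigma^2/2) dt + sigma dB, so Y_t = log(x_0) + (mu - sigma^2/2) t + sigma B_t and hence X_t = x_0 * exp((mu - sigma^2/2) t + sigma B_t).
With mu = 8/5, sigma = 7, x_0 = 5/3, this gives:
  X_t = 5/3 * exp((-229/10) * t + (7) * B_t).
Since sigma*B_t ~ Normal(0, sigma^2 t), E[exp(sigma*B_t)] = exp(sigma^2 t / 2); so E[X_t] = x_0 * exp((mu - sigma^2/2) t) * exp(sigma^2 t / 2) = x_0 * exp(mu t) = 5*exp(8*t/5)/3.
Var(X_t) = E[X_t^2] - (E[X_t])^2 = x_0^2 * exp(2 mu t) * (exp(sigma^2 t) - 1) = 25*(exp(49*t) - 1)*exp(16*t/5)/9.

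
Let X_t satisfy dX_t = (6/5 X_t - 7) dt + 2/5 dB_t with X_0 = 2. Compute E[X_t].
E[X_t] = 35/6 - 23*exp(6*t/5)/6

Taking expectations and using E[dB_t] = 0, the mean m(t) = E[X_t] satisfies the ODE m'(t) = a m(t) + b with m(0) = x_0. With a = 6/5, b = -7, x_0 = 2, the solution is
  m(t) = x_0 * exp(a t) + (b/a) * (exp(a t) - 1)
       = 2 * exp((6/5) t) + ((-7)/(6/5)) * (exp((6/5) t) - 1)
       = 35/6 - 23*exp(6*t/5)/6.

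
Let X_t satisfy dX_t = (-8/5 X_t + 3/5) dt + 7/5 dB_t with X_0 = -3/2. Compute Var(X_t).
Var(X_t) = 49/80 - 49*exp(-16*t/5)/80

The variance V(t) = Var(X_t) satisfies V'(t) = 2 a V(t) + c^2 with V(0) = 0 (drift coefficient is linear in X, diffusion is constant). With a = -8/5, c = 7/5, the solution is
  V(t) = (c^2 / (2 a)) * (exp(2 a t) - 1)
       = ((7/5)^2 / (2*(-8/5))) * (exp((-16/5) t) - 1)
       = 49/80 - 49*exp(-16*t/5)/80.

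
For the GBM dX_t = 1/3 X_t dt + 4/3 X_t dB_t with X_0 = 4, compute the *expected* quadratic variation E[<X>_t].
E[<X>_t] = 128*exp(22*t/9)/11 - 128/11

<X>_t = int_0^t ((4/3) * X_s)^2 ds. Taking expectation inside the integral: E[<X>_t] = (4/3)^2 * int_0^t E[X_s^2] ds. For GBM, E[X_s^2] = x_0^2 * exp((2 mu + sigma^2) s). Integrating:
  E[<X>_t] = (4/3)^2 * 4^2 * (exp((2*(1/3) + (4/3)^2) t) - 1) / (2*(1/3) + (4/3)^2)
           = (4/3)^2 * 4^2 * (exp((22/9) t) - 1) / (22/9) = 128*exp(22*t/9)/11 - 128/11.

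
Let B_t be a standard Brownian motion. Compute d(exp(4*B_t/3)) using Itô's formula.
d(exp(4*B_t/3)) = (8*exp(4*B_t/3)/9) dt + (4*exp(4*B_t/3)/3) dB_t

Itô's formula for f(B_t) gives d f(B_t) = f'(B_t) dB_t + (1/2) f''(B_t) dt. Compute derivatives of f(x) = exp(4*x/3):
  f'(x)  = 4*exp(4*x/3)/3
  f''(x) = 16*exp(4*x/3)/9
Substitute x = B_t and multiply the f'' term by 1/2:
  drift     = (1/2) * (16*exp(4*x/3)/9) evaluated at B_t = 8*exp(4*B_t/3)/9
  diffusion = (4*exp(4*x/3)/3) evaluated at B_t = 4*exp(4*B_t/3)/3
Therefore d(exp(4*B_t/3)) = (8*exp(4*B_t/3)/9) dt + (4*exp(4*B_t/3)/3) dB_t.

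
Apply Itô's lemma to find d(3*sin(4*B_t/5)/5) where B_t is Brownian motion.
d(3*sin(4*B_t/5)/5) = (-24*sin(4*B_t/5)/125) dt + (12*cos(4*B_t/5)/25) dB_t

Itô's formula for f(B_t) gives d f(B_t) = f'(B_t) dB_t + (1/2) f''(B_t) dt. Compute derivatives of f(x) = 3*sin(4*x/5)/5:
  f'(x)  = 12*cos(4*x/5)/25
  f''(x) = -48*sin(4*x/5)/125
Substitute x = B_t and multiply the f'' term by 1/2:
  drift     = (1/2) * (-48*sin(4*x/5)/125) evaluated at B_t = -24*sin(4*B_t/5)/125
  diffusion = (12*cos(4*x/5)/25) evaluated at B_t = 12*cos(4*B_t/5)/25
Therefore d(3*sin(4*B_t/5)/5) = (-24*sin(4*B_t/5)/125) dt + (12*cos(4*B_t/5)/25) dB_t.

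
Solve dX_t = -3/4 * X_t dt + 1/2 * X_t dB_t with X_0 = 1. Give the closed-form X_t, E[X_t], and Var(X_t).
X_t = 1 * exp((-7/8) t + (1/2) B_t); E[X_t] = exp(-3*t/4); Var(X_t) = (exp(t/4) - 1)*exp(-3*t/2)

For GBM dX = mu X dt + sigma X dB with X_0 = x_0, apply Itô to Y = log X: dY = (mu - sigma^2/2) dt + sigma dB, so Y_t = log(x_0) + (mu - sigma^2/2) t + sigma B_t and hence X_t = x_0 * exp((mu - sigma^2/2) t + sigma B_t).
With mu = -3/4, sigma = 1/2, x_0 = 1, this gives:
  X_t = 1 * exp((-7/8) * t + (1/2) * B_t).
Since sigma*B_t ~ Normal(0, sigma^2 t), E[exp(sigma*B_t)] = exp(sigma^2 t / 2); so E[X_t] = x_0 * exp((mu - sigma^2/2) t) * exp(sigma^2 t / 2) = x_0 * exp(mu t) = exp(-3*t/4).
Var(X_t) = E[X_t^2] - (E[X_t])^2 = x_0^2 * exp(2 mu t) * (exp(sigma^2 t) - 1) = (exp(t/4) - 1)*exp(-3*t/2).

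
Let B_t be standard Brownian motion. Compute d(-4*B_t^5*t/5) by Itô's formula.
d(-4*B_t^5*t/5) = (4*B_t^3*(-B_t^2 - 10*t)/5) dt + (-4*B_t^4*t) dB_t

Itô's formula for f(t, x): d f(t, B_t) = (f_t + (1/2) f_xx) dt + f_x dB_t. Compute partials of f(t, x) = -4*t*x^5/5:
  f_t(t,x)  = -4*x^5/5
  f_x(t,x)  = -4*t*x^4
  f_xx(t,x) = -16*t*x^3
Assemble drift = f_t + (1/2) f_xx = 4*x^3*(-10*t - x^2)/5 and diffusion = f_x = -4*t*x^4. Substituting x = B_t:
  d(-4*B_t^5*t/5) = (4*B_t^3*(-B_t^2 - 10*t)/5) dt + (-4*B_t^4*t) dB_t.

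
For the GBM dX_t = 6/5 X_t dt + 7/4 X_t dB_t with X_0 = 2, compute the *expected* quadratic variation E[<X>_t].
E[<X>_t] = 980*exp(437*t/80)/437 - 980/437

<X>_t = int_0^t ((7/4) * X_s)^2 ds. Taking expectation inside the integral: E[<X>_t] = (7/4)^2 * int_0^t E[X_s^2] ds. For GBM, E[X_s^2] = x_0^2 * exp((2 mu + sigma^2) s). Integrating:
  E[<X>_t] = (7/4)^2 * 2^2 * (exp((2*(6/5) + (7/4)^2) t) - 1) / (2*(6/5) + (7/4)^2)
           = (7/4)^2 * 2^2 * (exp((437/80) t) - 1) / (437/80) = 980*exp(437*t/80)/437 - 980/437.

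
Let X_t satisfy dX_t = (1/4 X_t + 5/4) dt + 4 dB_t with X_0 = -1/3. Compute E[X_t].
E[X_t] = 14*exp(t/4)/3 - 5

Taking expectations and using E[dB_t] = 0, the mean m(t) = E[X_t] satisfies the ODE m'(t) = a m(t) + b with m(0) = x_0. With a = 1/4, b = 5/4, x_0 = -1/3, the solution is
  m(t) = x_0 * exp(a t) + (b/a) * (exp(a t) - 1)
       = (-1/3) * exp((1/4) t) + ((5/4)/(1/4)) * (exp((1/4) t) - 1)
       = 14*exp(t/4)/3 - 5.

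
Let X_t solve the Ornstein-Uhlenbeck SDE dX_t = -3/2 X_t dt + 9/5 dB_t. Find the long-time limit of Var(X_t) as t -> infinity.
lim Var(X_t) = 27/25

The OU SDE dX = -theta X dt + sigma dB admits the integrating factor exp(theta t): d(exp(theta t) X_t) = sigma exp(theta t) dB_t. Integrating from 0 to t gives X_t = x_0 * exp(-theta t) + sigma * int_0^t exp(-theta (t-s)) dB_s for any initial x_0. The Itô integral has variance (by the Itô isometry) sigma^2 * int_0^t exp(-2 theta (t - s)) ds = sigma^2 * (1 - exp(-2 theta t)) / (2 theta), independent of x_0.
With theta = 3/2, sigma = 9/5:
  Var(X_t) = (9/5)^2 * (1 - exp(-2*3/2 t)) / (2 * 3/2) = 27/25 - 27*exp(-3*t)/25.
As t -> infinity, exp(-2*3/2 t) -> 0, so the stationary variance is sigma^2 / (2 theta) = 27/25.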